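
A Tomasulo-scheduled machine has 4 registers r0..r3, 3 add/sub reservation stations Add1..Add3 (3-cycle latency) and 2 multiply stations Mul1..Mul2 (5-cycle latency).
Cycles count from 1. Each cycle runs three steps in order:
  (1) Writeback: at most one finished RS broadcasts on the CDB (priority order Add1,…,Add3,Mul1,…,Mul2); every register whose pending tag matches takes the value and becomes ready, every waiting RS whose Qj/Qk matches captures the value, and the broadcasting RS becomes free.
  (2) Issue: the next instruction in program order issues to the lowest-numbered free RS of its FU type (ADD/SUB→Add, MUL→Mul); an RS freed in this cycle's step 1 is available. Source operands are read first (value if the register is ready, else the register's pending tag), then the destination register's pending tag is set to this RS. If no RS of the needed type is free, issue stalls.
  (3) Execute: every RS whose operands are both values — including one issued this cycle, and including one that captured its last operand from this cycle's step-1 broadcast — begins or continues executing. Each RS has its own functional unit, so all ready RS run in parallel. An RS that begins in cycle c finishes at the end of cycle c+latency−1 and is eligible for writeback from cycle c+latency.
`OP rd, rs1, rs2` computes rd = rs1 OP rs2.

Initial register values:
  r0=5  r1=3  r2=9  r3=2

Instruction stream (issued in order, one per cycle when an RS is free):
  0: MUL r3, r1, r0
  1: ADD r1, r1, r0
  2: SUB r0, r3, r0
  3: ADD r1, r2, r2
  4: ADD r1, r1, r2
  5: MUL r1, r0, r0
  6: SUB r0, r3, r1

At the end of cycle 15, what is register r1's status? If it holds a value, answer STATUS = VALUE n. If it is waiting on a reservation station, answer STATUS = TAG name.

c1: issue MUL r3<-Mul1 | r0:5,r1:3,r2:9,r3:Mul1
c2: issue ADD r1<-Add1 | r0:5,r1:Add1,r2:9,r3:Mul1
c3: issue SUB r0<-Add2 | r0:Add2,r1:Add1,r2:9,r3:Mul1
c4: issue ADD r1<-Add3 | r0:Add2,r1:Add3,r2:9,r3:Mul1
c5: CDB Add1=8; issue ADD r1<-Add1 | r0:Add2,r1:Add1,r2:9,r3:Mul1
c6: CDB Mul1=15; issue MUL r1<-Mul1 | r0:Add2,r1:Mul1,r2:9,r3:15
c7: CDB Add3=18; issue SUB r0<-Add3 | r0:Add3,r1:Mul1,r2:9,r3:15
c8: - | r0:Add3,r1:Mul1,r2:9,r3:15
c9: CDB Add2=10 | r0:Add3,r1:Mul1,r2:9,r3:15
c10: CDB Add1=27 | r0:Add3,r1:Mul1,r2:9,r3:15
c11: - | r0:Add3,r1:Mul1,r2:9,r3:15
c12: - | r0:Add3,r1:Mul1,r2:9,r3:15
c13: - | r0:Add3,r1:Mul1,r2:9,r3:15
c14: CDB Mul1=100 | r0:Add3,r1:100,r2:9,r3:15
c15: - | r0:Add3,r1:100,r2:9,r3:15

STATUS = VALUE 100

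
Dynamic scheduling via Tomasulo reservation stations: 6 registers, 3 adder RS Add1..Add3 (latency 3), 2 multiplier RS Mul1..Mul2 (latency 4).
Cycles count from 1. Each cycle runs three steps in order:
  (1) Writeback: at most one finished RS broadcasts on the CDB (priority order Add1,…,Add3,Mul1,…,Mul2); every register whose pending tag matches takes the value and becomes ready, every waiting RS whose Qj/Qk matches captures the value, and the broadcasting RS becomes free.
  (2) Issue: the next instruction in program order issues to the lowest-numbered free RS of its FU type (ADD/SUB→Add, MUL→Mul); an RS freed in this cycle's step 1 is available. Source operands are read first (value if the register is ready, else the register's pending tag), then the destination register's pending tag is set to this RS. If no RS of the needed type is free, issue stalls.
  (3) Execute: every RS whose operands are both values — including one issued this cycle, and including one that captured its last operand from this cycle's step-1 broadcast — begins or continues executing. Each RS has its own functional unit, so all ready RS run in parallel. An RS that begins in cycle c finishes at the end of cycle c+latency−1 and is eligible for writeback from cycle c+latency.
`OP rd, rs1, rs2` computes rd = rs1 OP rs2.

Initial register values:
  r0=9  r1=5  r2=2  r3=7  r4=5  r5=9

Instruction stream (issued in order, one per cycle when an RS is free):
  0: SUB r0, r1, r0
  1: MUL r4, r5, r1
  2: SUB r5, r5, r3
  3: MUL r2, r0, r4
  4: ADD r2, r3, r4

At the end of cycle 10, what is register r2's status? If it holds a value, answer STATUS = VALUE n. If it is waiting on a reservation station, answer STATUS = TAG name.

STATUS = VALUE 52

c1: issue SUB r0<-Add1 | r0:Add1,r1:5,r2:2,r3:7,r4:5,r5:9
c2: issue MUL r4<-Mul1 | r0:Add1,r1:5,r2:2,r3:7,r4:Mul1,r5:9
c3: issue SUB r5<-Add2 | r0:Add1,r1:5,r2:2,r3:7,r4:Mul1,r5:Add2
c4: CDB Add1=-4; issue MUL r2<-Mul2 | r0:-4,r1:5,r2:Mul2,r3:7,r4:Mul1,r5:Add2
c5: issue ADD r2<-Add1 | r0:-4,r1:5,r2:Add1,r3:7,r4:Mul1,r5:Add2
c6: CDB Add2=2 | r0:-4,r1:5,r2:Add1,r3:7,r4:Mul1,r5:2
c7: CDB Mul1=45 | r0:-4,r1:5,r2:Add1,r3:7,r4:45,r5:2
c8: - | r0:-4,r1:5,r2:Add1,r3:7,r4:45,r5:2
c9: - | r0:-4,r1:5,r2:Add1,r3:7,r4:45,r5:2
c10: CDB Add1=52 | r0:-4,r1:5,r2:52,r3:7,r4:45,r5:2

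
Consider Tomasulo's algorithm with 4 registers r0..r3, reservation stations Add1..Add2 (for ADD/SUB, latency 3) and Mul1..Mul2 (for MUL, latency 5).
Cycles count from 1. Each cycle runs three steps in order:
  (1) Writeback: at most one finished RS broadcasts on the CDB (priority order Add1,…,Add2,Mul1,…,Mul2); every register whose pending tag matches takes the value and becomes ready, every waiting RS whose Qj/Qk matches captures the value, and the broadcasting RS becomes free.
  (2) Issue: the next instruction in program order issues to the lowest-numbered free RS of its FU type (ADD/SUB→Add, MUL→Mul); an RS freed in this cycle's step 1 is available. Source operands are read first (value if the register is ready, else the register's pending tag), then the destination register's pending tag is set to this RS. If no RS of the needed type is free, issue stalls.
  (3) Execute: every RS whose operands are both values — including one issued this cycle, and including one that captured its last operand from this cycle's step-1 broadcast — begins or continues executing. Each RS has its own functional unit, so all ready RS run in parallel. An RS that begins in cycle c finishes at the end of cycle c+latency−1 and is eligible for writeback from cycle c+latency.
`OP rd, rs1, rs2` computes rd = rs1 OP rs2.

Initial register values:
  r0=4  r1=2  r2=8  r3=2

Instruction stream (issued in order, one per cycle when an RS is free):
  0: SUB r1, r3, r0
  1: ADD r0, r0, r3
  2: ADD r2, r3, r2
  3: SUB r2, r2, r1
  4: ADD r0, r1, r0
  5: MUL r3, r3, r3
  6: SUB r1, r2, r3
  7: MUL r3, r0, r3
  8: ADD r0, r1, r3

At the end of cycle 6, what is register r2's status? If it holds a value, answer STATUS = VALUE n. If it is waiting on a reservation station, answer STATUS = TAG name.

  c1: issue SUB r1<-Add1  regs: r0:4,r1:Add1,r2:8,r3:2
  c2: issue ADD r0<-Add2  regs: r0:Add2,r1:Add1,r2:8,r3:2
  c3: stall  regs: r0:Add2,r1:Add1,r2:8,r3:2
  c4: CDB Add1=-2; issue ADD r2<-Add1  regs: r0:Add2,r1:-2,r2:Add1,r3:2
  c5: CDB Add2=6; issue SUB r2<-Add2  regs: r0:6,r1:-2,r2:Add2,r3:2
  c6: stall  regs: r0:6,r1:-2,r2:Add2,r3:2

STATUS = TAG Add2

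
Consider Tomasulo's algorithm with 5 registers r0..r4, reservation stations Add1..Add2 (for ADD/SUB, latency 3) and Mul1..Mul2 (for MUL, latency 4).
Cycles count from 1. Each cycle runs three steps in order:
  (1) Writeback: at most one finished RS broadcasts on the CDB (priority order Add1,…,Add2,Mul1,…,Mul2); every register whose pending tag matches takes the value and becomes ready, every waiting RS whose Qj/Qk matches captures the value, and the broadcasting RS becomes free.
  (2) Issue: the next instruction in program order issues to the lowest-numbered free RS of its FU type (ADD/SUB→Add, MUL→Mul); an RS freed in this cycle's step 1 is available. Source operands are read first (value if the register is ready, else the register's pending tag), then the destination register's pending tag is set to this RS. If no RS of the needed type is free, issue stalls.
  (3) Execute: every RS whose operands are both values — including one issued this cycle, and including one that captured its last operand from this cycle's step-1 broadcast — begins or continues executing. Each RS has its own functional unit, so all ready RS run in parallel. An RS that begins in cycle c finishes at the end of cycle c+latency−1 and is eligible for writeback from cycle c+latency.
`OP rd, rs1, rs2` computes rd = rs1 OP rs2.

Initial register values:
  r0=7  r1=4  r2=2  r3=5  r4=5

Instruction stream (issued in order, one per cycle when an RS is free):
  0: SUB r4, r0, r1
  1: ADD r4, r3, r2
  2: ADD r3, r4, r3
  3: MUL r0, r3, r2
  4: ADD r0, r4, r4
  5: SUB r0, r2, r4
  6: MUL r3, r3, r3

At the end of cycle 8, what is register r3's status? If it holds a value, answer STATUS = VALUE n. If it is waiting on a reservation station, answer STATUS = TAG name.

c1: issue SUB r4<-Add1 | r0:7,r1:4,r2:2,r3:5,r4:Add1
c2: issue ADD r4<-Add2 | r0:7,r1:4,r2:2,r3:5,r4:Add2
c3: stall | r0:7,r1:4,r2:2,r3:5,r4:Add2
c4: CDB Add1=3; issue ADD r3<-Add1 | r0:7,r1:4,r2:2,r3:Add1,r4:Add2
c5: CDB Add2=7; issue MUL r0<-Mul1 | r0:Mul1,r1:4,r2:2,r3:Add1,r4:7
c6: issue ADD r0<-Add2 | r0:Add2,r1:4,r2:2,r3:Add1,r4:7
c7: stall | r0:Add2,r1:4,r2:2,r3:Add1,r4:7
c8: CDB Add1=12; issue SUB r0<-Add1 | r0:Add1,r1:4,r2:2,r3:12,r4:7

STATUS = VALUE 12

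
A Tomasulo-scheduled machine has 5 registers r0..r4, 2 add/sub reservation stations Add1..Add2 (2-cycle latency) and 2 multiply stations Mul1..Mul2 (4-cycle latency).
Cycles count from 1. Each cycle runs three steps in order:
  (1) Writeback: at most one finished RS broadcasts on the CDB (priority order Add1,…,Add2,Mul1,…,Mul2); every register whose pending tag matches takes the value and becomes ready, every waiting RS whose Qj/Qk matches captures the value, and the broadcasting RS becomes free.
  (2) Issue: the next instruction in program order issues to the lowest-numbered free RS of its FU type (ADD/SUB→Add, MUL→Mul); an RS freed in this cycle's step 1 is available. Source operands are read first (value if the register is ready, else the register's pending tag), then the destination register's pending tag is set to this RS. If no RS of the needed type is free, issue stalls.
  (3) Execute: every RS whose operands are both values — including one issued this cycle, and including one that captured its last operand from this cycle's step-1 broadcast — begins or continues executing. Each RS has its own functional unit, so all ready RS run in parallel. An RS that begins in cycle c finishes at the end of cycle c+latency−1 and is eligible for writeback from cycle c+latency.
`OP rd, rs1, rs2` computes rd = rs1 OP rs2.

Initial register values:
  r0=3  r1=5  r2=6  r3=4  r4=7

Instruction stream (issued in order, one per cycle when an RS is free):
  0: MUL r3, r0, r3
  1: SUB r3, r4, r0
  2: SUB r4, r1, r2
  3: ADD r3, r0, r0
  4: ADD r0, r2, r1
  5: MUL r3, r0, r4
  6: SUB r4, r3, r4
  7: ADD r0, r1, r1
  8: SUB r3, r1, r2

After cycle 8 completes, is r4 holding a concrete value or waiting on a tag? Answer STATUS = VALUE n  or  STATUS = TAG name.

STATUS = TAG Add1

cycle 1: issue MUL r3<-Mul1 // r0:3,r1:5,r2:6,r3:Mul1,r4:7
cycle 2: issue SUB r3<-Add1 // r0:3,r1:5,r2:6,r3:Add1,r4:7
cycle 3: issue SUB r4<-Add2 // r0:3,r1:5,r2:6,r3:Add1,r4:Add2
cycle 4: CDB Add1=4; issue ADD r3<-Add1 // r0:3,r1:5,r2:6,r3:Add1,r4:Add2
cycle 5: CDB Add2=-1; issue ADD r0<-Add2 // r0:Add2,r1:5,r2:6,r3:Add1,r4:-1
cycle 6: CDB Add1=6; issue MUL r3<-Mul2 // r0:Add2,r1:5,r2:6,r3:Mul2,r4:-1
cycle 7: CDB Add2=11; issue SUB r4<-Add1 // r0:11,r1:5,r2:6,r3:Mul2,r4:Add1
cycle 8: CDB Mul1=12; issue ADD r0<-Add2 // r0:Add2,r1:5,r2:6,r3:Mul2,r4:Add1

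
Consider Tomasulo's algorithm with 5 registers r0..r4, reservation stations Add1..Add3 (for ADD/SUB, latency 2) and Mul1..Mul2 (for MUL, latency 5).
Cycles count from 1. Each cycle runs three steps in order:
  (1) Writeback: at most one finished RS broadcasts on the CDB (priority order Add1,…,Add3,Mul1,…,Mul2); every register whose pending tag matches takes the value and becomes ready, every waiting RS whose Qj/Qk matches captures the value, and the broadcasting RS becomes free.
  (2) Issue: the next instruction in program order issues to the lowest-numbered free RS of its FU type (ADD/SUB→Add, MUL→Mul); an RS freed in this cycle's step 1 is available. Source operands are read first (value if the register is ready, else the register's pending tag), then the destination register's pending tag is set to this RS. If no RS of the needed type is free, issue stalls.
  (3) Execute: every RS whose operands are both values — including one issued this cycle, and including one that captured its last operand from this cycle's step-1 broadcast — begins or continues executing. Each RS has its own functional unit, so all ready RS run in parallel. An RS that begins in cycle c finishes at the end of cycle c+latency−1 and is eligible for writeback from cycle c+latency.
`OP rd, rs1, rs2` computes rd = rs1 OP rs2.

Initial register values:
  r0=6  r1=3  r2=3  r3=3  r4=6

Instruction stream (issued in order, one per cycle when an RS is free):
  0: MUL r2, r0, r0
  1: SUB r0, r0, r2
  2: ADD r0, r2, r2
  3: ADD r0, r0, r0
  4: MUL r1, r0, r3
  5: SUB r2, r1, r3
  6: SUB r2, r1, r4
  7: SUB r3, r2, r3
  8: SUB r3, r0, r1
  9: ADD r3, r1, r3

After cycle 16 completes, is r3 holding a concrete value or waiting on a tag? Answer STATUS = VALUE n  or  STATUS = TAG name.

STATUS = TAG Add3

  c1: issue MUL r2<-Mul1  regs: r0:6,r1:3,r2:Mul1,r3:3,r4:6
  c2: issue SUB r0<-Add1  regs: r0:Add1,r1:3,r2:Mul1,r3:3,r4:6
  c3: issue ADD r0<-Add2  regs: r0:Add2,r1:3,r2:Mul1,r3:3,r4:6
  c4: issue ADD r0<-Add3  regs: r0:Add3,r1:3,r2:Mul1,r3:3,r4:6
  c5: issue MUL r1<-Mul2  regs: r0:Add3,r1:Mul2,r2:Mul1,r3:3,r4:6
  c6: CDB Mul1=36; stall  regs: r0:Add3,r1:Mul2,r2:36,r3:3,r4:6
  c7: stall  regs: r0:Add3,r1:Mul2,r2:36,r3:3,r4:6
  c8: CDB Add1=-30; issue SUB r2<-Add1  regs: r0:Add3,r1:Mul2,r2:Add1,r3:3,r4:6
  c9: CDB Add2=72; issue SUB r2<-Add2  regs: r0:Add3,r1:Mul2,r2:Add2,r3:3,r4:6
  c10: stall  regs: r0:Add3,r1:Mul2,r2:Add2,r3:3,r4:6
  c11: CDB Add3=144; issue SUB r3<-Add3  regs: r0:144,r1:Mul2,r2:Add2,r3:Add3,r4:6
  c12: stall  regs: r0:144,r1:Mul2,r2:Add2,r3:Add3,r4:6
  c13: stall  regs: r0:144,r1:Mul2,r2:Add2,r3:Add3,r4:6
  c14: stall  regs: r0:144,r1:Mul2,r2:Add2,r3:Add3,r4:6
  c15: stall  regs: r0:144,r1:Mul2,r2:Add2,r3:Add3,r4:6
  c16: CDB Mul2=432; stall  regs: r0:144,r1:432,r2:Add2,r3:Add3,r4:6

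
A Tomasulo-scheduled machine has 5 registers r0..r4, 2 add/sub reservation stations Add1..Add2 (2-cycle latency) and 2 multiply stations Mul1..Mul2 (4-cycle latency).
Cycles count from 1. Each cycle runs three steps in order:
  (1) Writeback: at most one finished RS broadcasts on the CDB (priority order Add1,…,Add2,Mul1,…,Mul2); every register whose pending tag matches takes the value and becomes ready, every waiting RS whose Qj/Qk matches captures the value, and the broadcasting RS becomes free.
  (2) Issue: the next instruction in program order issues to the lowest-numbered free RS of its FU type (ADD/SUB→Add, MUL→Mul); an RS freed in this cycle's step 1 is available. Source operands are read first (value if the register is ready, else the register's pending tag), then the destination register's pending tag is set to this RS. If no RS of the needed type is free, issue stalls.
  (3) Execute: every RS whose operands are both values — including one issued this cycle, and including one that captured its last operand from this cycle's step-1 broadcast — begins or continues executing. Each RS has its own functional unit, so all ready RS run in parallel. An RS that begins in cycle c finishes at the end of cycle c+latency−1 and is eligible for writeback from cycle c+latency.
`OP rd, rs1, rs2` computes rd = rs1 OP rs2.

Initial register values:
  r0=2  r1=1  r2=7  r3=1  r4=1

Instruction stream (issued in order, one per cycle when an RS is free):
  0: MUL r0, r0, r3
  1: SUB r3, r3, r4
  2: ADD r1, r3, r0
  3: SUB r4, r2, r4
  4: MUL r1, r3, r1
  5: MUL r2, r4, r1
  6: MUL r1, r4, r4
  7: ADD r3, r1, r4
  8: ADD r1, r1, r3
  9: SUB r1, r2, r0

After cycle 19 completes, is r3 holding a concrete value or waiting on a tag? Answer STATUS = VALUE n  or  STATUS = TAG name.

  c1: issue MUL r0<-Mul1  regs: r0:Mul1,r1:1,r2:7,r3:1,r4:1
  c2: issue SUB r3<-Add1  regs: r0:Mul1,r1:1,r2:7,r3:Add1,r4:1
  c3: issue ADD r1<-Add2  regs: r0:Mul1,r1:Add2,r2:7,r3:Add1,r4:1
  c4: CDB Add1=0; issue SUB r4<-Add1  regs: r0:Mul1,r1:Add2,r2:7,r3:0,r4:Add1
  c5: CDB Mul1=2; issue MUL r1<-Mul1  regs: r0:2,r1:Mul1,r2:7,r3:0,r4:Add1
  c6: CDB Add1=6; issue MUL r2<-Mul2  regs: r0:2,r1:Mul1,r2:Mul2,r3:0,r4:6
  c7: CDB Add2=2; stall  regs: r0:2,r1:Mul1,r2:Mul2,r3:0,r4:6
  c8: stall  regs: r0:2,r1:Mul1,r2:Mul2,r3:0,r4:6
  c9: stall  regs: r0:2,r1:Mul1,r2:Mul2,r3:0,r4:6
  c10: stall  regs: r0:2,r1:Mul1,r2:Mul2,r3:0,r4:6
  c11: CDB Mul1=0; issue MUL r1<-Mul1  regs: r0:2,r1:Mul1,r2:Mul2,r3:0,r4:6
  c12: issue ADD r3<-Add1  regs: r0:2,r1:Mul1,r2:Mul2,r3:Add1,r4:6
  c13: issue ADD r1<-Add2  regs: r0:2,r1:Add2,r2:Mul2,r3:Add1,r4:6
  c14: stall  regs: r0:2,r1:Add2,r2:Mul2,r3:Add1,r4:6
  c15: CDB Mul1=36; stall  regs: r0:2,r1:Add2,r2:Mul2,r3:Add1,r4:6
  c16: CDB Mul2=0; stall  regs: r0:2,r1:Add2,r2:0,r3:Add1,r4:6
  c17: CDB Add1=42; issue SUB r1<-Add1  regs: r0:2,r1:Add1,r2:0,r3:42,r4:6
  c18: -  regs: r0:2,r1:Add1,r2:0,r3:42,r4:6
  c19: CDB Add1=-2  regs: r0:2,r1:-2,r2:0,r3:42,r4:6

STATUS = VALUE 42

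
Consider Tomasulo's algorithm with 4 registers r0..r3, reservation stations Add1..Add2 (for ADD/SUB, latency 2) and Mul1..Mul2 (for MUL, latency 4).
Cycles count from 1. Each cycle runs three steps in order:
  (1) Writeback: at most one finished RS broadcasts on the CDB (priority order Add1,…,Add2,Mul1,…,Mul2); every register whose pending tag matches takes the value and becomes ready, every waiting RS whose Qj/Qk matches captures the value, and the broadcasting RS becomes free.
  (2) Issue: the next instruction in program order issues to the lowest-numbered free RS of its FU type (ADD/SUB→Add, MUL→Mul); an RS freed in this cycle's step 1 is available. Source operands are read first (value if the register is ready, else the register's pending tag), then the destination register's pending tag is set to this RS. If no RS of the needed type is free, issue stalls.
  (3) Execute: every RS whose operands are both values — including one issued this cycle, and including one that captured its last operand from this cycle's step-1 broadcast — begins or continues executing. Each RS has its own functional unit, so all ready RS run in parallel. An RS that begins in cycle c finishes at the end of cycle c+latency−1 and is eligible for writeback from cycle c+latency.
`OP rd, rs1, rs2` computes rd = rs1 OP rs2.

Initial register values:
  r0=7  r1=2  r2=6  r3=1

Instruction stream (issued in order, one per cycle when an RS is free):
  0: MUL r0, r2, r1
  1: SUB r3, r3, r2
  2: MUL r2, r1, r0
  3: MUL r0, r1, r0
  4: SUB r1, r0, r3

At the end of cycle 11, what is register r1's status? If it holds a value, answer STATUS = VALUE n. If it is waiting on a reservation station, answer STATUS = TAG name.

  c1: issue MUL r0<-Mul1  regs: r0:Mul1,r1:2,r2:6,r3:1
  c2: issue SUB r3<-Add1  regs: r0:Mul1,r1:2,r2:6,r3:Add1
  c3: issue MUL r2<-Mul2  regs: r0:Mul1,r1:2,r2:Mul2,r3:Add1
  c4: CDB Add1=-5; stall  regs: r0:Mul1,r1:2,r2:Mul2,r3:-5
  c5: CDB Mul1=12; issue MUL r0<-Mul1  regs: r0:Mul1,r1:2,r2:Mul2,r3:-5
  c6: issue SUB r1<-Add1  regs: r0:Mul1,r1:Add1,r2:Mul2,r3:-5
  c7: -  regs: r0:Mul1,r1:Add1,r2:Mul2,r3:-5
  c8: -  regs: r0:Mul1,r1:Add1,r2:Mul2,r3:-5
  c9: CDB Mul1=24  regs: r0:24,r1:Add1,r2:Mul2,r3:-5
  c10: CDB Mul2=24  regs: r0:24,r1:Add1,r2:24,r3:-5
  c11: CDB Add1=29  regs: r0:24,r1:29,r2:24,r3:-5

STATUS = VALUE 29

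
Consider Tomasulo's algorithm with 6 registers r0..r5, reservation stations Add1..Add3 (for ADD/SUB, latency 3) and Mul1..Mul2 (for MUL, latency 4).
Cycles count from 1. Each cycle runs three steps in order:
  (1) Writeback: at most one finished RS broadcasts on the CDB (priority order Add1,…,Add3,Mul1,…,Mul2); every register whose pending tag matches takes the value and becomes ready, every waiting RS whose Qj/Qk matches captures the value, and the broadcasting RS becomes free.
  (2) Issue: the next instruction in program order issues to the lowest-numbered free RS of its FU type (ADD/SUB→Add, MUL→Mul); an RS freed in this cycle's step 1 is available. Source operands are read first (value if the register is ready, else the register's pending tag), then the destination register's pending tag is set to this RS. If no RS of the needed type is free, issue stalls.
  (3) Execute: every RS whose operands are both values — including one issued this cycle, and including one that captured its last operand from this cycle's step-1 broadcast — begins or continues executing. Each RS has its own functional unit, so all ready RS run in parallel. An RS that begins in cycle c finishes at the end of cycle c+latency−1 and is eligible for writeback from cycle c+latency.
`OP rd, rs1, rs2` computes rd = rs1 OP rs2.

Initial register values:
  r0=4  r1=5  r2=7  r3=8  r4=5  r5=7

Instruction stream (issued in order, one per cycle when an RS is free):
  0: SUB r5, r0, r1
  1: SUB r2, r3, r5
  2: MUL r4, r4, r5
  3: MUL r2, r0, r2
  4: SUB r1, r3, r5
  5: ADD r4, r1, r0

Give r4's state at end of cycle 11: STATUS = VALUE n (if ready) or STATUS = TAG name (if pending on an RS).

STATUS = VALUE 13

  c1: issue SUB r5<-Add1  regs: r0:4,r1:5,r2:7,r3:8,r4:5,r5:Add1
  c2: issue SUB r2<-Add2  regs: r0:4,r1:5,r2:Add2,r3:8,r4:5,r5:Add1
  c3: issue MUL r4<-Mul1  regs: r0:4,r1:5,r2:Add2,r3:8,r4:Mul1,r5:Add1
  c4: CDB Add1=-1; issue MUL r2<-Mul2  regs: r0:4,r1:5,r2:Mul2,r3:8,r4:Mul1,r5:-1
  c5: issue SUB r1<-Add1  regs: r0:4,r1:Add1,r2:Mul2,r3:8,r4:Mul1,r5:-1
  c6: issue ADD r4<-Add3  regs: r0:4,r1:Add1,r2:Mul2,r3:8,r4:Add3,r5:-1
  c7: CDB Add2=9  regs: r0:4,r1:Add1,r2:Mul2,r3:8,r4:Add3,r5:-1
  c8: CDB Add1=9  regs: r0:4,r1:9,r2:Mul2,r3:8,r4:Add3,r5:-1
  c9: CDB Mul1=-5  regs: r0:4,r1:9,r2:Mul2,r3:8,r4:Add3,r5:-1
  c10: -  regs: r0:4,r1:9,r2:Mul2,r3:8,r4:Add3,r5:-1
  c11: CDB Add3=13  regs: r0:4,r1:9,r2:Mul2,r3:8,r4:13,r5:-1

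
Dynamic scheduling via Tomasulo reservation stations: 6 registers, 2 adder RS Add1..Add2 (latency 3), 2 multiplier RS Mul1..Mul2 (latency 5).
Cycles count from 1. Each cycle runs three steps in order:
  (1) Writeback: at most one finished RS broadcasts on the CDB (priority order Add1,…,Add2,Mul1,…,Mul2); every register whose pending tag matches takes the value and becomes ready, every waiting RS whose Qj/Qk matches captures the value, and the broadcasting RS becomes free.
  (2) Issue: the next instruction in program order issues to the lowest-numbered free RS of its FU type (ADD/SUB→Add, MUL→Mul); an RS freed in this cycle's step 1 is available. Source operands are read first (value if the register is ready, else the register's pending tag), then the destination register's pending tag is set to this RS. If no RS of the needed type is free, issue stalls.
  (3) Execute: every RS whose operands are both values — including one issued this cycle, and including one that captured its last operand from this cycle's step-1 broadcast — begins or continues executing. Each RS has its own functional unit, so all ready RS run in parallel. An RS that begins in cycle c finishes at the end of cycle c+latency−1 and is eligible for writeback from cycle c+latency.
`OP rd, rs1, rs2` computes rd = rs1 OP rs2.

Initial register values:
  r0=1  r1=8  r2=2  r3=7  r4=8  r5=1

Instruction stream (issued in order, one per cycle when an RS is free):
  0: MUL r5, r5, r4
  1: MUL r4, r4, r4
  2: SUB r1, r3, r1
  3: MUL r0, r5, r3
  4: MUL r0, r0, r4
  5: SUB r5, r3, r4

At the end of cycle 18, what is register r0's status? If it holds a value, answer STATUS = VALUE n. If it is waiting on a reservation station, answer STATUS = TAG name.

  c1: issue MUL r5<-Mul1  regs: r0:1,r1:8,r2:2,r3:7,r4:8,r5:Mul1
  c2: issue MUL r4<-Mul2  regs: r0:1,r1:8,r2:2,r3:7,r4:Mul2,r5:Mul1
  c3: issue SUB r1<-Add1  regs: r0:1,r1:Add1,r2:2,r3:7,r4:Mul2,r5:Mul1
  c4: stall  regs: r0:1,r1:Add1,r2:2,r3:7,r4:Mul2,r5:Mul1
  c5: stall  regs: r0:1,r1:Add1,r2:2,r3:7,r4:Mul2,r5:Mul1
  c6: CDB Add1=-1; stall  regs: r0:1,r1:-1,r2:2,r3:7,r4:Mul2,r5:Mul1
  c7: CDB Mul1=8; issue MUL r0<-Mul1  regs: r0:Mul1,r1:-1,r2:2,r3:7,r4:Mul2,r5:8
  c8: CDB Mul2=64; issue MUL r0<-Mul2  regs: r0:Mul2,r1:-1,r2:2,r3:7,r4:64,r5:8
  c9: issue SUB r5<-Add1  regs: r0:Mul2,r1:-1,r2:2,r3:7,r4:64,r5:Add1
  c10: -  regs: r0:Mul2,r1:-1,r2:2,r3:7,r4:64,r5:Add1
  c11: -  regs: r0:Mul2,r1:-1,r2:2,r3:7,r4:64,r5:Add1
  c12: CDB Add1=-57  regs: r0:Mul2,r1:-1,r2:2,r3:7,r4:64,r5:-57
  c13: CDB Mul1=56  regs: r0:Mul2,r1:-1,r2:2,r3:7,r4:64,r5:-57
  c14: -  regs: r0:Mul2,r1:-1,r2:2,r3:7,r4:64,r5:-57
  c15: -  regs: r0:Mul2,r1:-1,r2:2,r3:7,r4:64,r5:-57
  c16: -  regs: r0:Mul2,r1:-1,r2:2,r3:7,r4:64,r5:-57
  c17: -  regs: r0:Mul2,r1:-1,r2:2,r3:7,r4:64,r5:-57
  c18: CDB Mul2=3584  regs: r0:3584,r1:-1,r2:2,r3:7,r4:64,r5:-57

STATUS = VALUE 3584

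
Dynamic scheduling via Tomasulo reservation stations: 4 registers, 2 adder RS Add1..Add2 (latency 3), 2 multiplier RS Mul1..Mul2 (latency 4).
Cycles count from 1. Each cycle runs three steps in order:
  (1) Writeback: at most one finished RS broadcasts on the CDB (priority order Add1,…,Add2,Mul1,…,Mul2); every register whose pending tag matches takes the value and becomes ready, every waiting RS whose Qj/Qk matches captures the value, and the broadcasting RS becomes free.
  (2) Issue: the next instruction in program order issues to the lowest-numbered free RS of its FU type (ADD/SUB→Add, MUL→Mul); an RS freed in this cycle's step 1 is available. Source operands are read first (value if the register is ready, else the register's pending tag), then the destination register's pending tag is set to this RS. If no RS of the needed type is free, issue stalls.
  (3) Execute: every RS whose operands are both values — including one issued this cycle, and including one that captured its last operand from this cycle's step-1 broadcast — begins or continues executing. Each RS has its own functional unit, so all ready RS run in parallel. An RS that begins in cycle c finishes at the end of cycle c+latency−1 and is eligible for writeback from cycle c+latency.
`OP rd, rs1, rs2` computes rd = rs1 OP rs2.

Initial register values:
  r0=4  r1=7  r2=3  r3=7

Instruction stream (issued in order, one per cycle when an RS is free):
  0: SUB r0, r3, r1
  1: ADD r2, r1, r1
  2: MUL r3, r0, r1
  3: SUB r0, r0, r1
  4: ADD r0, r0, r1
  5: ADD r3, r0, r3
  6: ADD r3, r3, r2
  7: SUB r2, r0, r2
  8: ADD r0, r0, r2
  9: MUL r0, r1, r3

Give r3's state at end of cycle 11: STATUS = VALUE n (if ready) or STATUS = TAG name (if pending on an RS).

STATUS = TAG Add2

cycle 1: issue SUB r0<-Add1 // r0:Add1,r1:7,r2:3,r3:7
cycle 2: issue ADD r2<-Add2 // r0:Add1,r1:7,r2:Add2,r3:7
cycle 3: issue MUL r3<-Mul1 // r0:Add1,r1:7,r2:Add2,r3:Mul1
cycle 4: CDB Add1=0; issue SUB r0<-Add1 // r0:Add1,r1:7,r2:Add2,r3:Mul1
cycle 5: CDB Add2=14; issue ADD r0<-Add2 // r0:Add2,r1:7,r2:14,r3:Mul1
cycle 6: stall // r0:Add2,r1:7,r2:14,r3:Mul1
cycle 7: CDB Add1=-7; issue ADD r3<-Add1 // r0:Add2,r1:7,r2:14,r3:Add1
cycle 8: CDB Mul1=0; stall // r0:Add2,r1:7,r2:14,r3:Add1
cycle 9: stall // r0:Add2,r1:7,r2:14,r3:Add1
cycle 10: CDB Add2=0; issue ADD r3<-Add2 // r0:0,r1:7,r2:14,r3:Add2
cycle 11: stall // r0:0,r1:7,r2:14,r3:Add2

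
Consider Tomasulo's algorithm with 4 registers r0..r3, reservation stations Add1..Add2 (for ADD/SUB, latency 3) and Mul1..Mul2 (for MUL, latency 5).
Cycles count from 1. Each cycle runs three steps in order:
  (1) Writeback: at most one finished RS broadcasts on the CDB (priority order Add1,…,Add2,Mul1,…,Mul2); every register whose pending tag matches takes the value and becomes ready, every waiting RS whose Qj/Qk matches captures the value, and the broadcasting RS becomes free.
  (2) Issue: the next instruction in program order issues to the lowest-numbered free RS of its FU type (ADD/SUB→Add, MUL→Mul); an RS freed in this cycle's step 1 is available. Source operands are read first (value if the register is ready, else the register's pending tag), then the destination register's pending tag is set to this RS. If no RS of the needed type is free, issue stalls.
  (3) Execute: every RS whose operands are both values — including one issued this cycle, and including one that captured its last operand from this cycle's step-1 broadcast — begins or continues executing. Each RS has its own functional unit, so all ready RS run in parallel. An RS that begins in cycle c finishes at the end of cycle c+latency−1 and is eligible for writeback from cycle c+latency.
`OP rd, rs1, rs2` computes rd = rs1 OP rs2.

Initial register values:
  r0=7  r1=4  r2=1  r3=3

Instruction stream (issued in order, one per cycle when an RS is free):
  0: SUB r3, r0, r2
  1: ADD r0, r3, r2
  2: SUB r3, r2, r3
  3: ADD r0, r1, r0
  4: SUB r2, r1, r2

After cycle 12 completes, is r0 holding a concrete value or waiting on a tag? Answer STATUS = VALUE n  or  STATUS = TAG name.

cycle 1: issue SUB r3<-Add1 // r0:7,r1:4,r2:1,r3:Add1
cycle 2: issue ADD r0<-Add2 // r0:Add2,r1:4,r2:1,r3:Add1
cycle 3: stall // r0:Add2,r1:4,r2:1,r3:Add1
cycle 4: CDB Add1=6; issue SUB r3<-Add1 // r0:Add2,r1:4,r2:1,r3:Add1
cycle 5: stall // r0:Add2,r1:4,r2:1,r3:Add1
cycle 6: stall // r0:Add2,r1:4,r2:1,r3:Add1
cycle 7: CDB Add1=-5; issue ADD r0<-Add1 // r0:Add1,r1:4,r2:1,r3:-5
cycle 8: CDB Add2=7; issue SUB r2<-Add2 // r0:Add1,r1:4,r2:Add2,r3:-5
cycle 9: - // r0:Add1,r1:4,r2:Add2,r3:-5
cycle 10: - // r0:Add1,r1:4,r2:Add2,r3:-5
cycle 11: CDB Add1=11 // r0:11,r1:4,r2:Add2,r3:-5
cycle 12: CDB Add2=3 // r0:11,r1:4,r2:3,r3:-5

STATUS = VALUE 11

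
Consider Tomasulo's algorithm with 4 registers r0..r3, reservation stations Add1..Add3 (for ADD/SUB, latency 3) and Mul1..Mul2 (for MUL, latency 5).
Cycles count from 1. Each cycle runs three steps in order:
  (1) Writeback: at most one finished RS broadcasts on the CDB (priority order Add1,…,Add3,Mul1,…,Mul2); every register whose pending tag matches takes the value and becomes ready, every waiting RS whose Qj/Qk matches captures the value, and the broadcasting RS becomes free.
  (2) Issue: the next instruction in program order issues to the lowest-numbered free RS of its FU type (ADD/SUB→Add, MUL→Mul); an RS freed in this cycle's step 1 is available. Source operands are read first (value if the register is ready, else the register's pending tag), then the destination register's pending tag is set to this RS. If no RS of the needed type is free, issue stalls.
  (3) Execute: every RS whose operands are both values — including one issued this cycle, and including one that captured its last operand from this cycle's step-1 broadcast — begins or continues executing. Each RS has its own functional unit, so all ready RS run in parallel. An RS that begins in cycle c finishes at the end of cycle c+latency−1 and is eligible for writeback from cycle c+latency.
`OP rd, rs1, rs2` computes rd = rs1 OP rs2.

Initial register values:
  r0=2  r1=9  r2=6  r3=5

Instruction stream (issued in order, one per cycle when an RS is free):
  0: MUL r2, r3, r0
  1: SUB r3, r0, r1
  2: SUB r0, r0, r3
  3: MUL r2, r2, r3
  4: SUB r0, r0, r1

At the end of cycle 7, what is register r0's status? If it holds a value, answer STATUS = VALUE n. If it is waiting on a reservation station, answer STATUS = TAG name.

  c1: issue MUL r2<-Mul1  regs: r0:2,r1:9,r2:Mul1,r3:5
  c2: issue SUB r3<-Add1  regs: r0:2,r1:9,r2:Mul1,r3:Add1
  c3: issue SUB r0<-Add2  regs: r0:Add2,r1:9,r2:Mul1,r3:Add1
  c4: issue MUL r2<-Mul2  regs: r0:Add2,r1:9,r2:Mul2,r3:Add1
  c5: CDB Add1=-7; issue SUB r0<-Add1  regs: r0:Add1,r1:9,r2:Mul2,r3:-7
  c6: CDB Mul1=10  regs: r0:Add1,r1:9,r2:Mul2,r3:-7
  c7: -  regs: r0:Add1,r1:9,r2:Mul2,r3:-7

STATUS = TAG Add1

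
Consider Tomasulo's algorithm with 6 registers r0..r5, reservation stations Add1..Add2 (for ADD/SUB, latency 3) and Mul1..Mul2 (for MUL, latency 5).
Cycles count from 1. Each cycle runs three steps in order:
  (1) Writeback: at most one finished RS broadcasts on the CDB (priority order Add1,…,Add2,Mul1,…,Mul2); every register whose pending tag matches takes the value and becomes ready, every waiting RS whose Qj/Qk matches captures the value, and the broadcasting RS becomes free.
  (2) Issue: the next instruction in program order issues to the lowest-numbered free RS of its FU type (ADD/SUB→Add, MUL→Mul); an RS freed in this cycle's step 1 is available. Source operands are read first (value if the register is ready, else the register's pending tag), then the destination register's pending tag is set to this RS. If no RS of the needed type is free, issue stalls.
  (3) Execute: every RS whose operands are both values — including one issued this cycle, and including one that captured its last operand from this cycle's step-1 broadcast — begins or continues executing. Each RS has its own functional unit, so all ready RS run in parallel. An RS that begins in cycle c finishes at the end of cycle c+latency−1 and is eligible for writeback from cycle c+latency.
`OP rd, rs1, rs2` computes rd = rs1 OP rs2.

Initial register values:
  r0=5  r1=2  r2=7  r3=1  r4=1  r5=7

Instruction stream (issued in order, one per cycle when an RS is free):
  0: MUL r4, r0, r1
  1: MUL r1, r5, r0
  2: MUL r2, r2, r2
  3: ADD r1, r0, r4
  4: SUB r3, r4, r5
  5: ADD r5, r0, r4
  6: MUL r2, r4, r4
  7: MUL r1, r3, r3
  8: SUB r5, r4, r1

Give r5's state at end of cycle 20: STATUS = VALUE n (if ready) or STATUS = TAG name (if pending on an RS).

STATUS = VALUE 1

c1: issue MUL r4<-Mul1 | r0:5,r1:2,r2:7,r3:1,r4:Mul1,r5:7
c2: issue MUL r1<-Mul2 | r0:5,r1:Mul2,r2:7,r3:1,r4:Mul1,r5:7
c3: stall | r0:5,r1:Mul2,r2:7,r3:1,r4:Mul1,r5:7
c4: stall | r0:5,r1:Mul2,r2:7,r3:1,r4:Mul1,r5:7
c5: stall | r0:5,r1:Mul2,r2:7,r3:1,r4:Mul1,r5:7
c6: CDB Mul1=10; issue MUL r2<-Mul1 | r0:5,r1:Mul2,r2:Mul1,r3:1,r4:10,r5:7
c7: CDB Mul2=35; issue ADD r1<-Add1 | r0:5,r1:Add1,r2:Mul1,r3:1,r4:10,r5:7
c8: issue SUB r3<-Add2 | r0:5,r1:Add1,r2:Mul1,r3:Add2,r4:10,r5:7
c9: stall | r0:5,r1:Add1,r2:Mul1,r3:Add2,r4:10,r5:7
c10: CDB Add1=15; issue ADD r5<-Add1 | r0:5,r1:15,r2:Mul1,r3:Add2,r4:10,r5:Add1
c11: CDB Add2=3; issue MUL r2<-Mul2 | r0:5,r1:15,r2:Mul2,r3:3,r4:10,r5:Add1
c12: CDB Mul1=49; issue MUL r1<-Mul1 | r0:5,r1:Mul1,r2:Mul2,r3:3,r4:10,r5:Add1
c13: CDB Add1=15; issue SUB r5<-Add1 | r0:5,r1:Mul1,r2:Mul2,r3:3,r4:10,r5:Add1
c14: - | r0:5,r1:Mul1,r2:Mul2,r3:3,r4:10,r5:Add1
c15: - | r0:5,r1:Mul1,r2:Mul2,r3:3,r4:10,r5:Add1
c16: CDB Mul2=100 | r0:5,r1:Mul1,r2:100,r3:3,r4:10,r5:Add1
c17: CDB Mul1=9 | r0:5,r1:9,r2:100,r3:3,r4:10,r5:Add1
c18: - | r0:5,r1:9,r2:100,r3:3,r4:10,r5:Add1
c19: - | r0:5,r1:9,r2:100,r3:3,r4:10,r5:Add1
c20: CDB Add1=1 | r0:5,r1:9,r2:100,r3:3,r4:10,r5:1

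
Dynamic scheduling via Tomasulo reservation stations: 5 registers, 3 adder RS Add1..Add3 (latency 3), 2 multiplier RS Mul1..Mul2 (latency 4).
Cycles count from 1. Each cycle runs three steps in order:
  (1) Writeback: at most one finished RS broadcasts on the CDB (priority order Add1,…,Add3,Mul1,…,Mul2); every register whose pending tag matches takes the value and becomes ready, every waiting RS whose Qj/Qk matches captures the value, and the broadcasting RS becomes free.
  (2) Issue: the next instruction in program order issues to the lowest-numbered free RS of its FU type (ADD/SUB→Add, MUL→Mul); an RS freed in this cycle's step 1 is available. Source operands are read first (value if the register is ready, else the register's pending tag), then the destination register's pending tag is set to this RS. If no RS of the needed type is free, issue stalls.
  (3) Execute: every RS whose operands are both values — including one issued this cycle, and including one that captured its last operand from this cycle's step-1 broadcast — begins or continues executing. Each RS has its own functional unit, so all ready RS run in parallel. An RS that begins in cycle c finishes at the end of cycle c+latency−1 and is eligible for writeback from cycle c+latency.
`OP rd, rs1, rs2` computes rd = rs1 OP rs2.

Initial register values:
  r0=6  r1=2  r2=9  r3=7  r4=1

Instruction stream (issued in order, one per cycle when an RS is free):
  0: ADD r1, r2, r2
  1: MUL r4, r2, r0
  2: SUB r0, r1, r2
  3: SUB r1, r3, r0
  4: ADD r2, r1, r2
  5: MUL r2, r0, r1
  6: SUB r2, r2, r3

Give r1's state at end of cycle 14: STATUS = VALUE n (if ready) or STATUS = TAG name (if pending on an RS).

STATUS = VALUE -2

cycle 1: issue ADD r1<-Add1 // r0:6,r1:Add1,r2:9,r3:7,r4:1
cycle 2: issue MUL r4<-Mul1 // r0:6,r1:Add1,r2:9,r3:7,r4:Mul1
cycle 3: issue SUB r0<-Add2 // r0:Add2,r1:Add1,r2:9,r3:7,r4:Mul1
cycle 4: CDB Add1=18; issue SUB r1<-Add1 // r0:Add2,r1:Add1,r2:9,r3:7,r4:Mul1
cycle 5: issue ADD r2<-Add3 // r0:Add2,r1:Add1,r2:Add3,r3:7,r4:Mul1
cycle 6: CDB Mul1=54; issue MUL r2<-Mul1 // r0:Add2,r1:Add1,r2:Mul1,r3:7,r4:54
cycle 7: CDB Add2=9; issue SUB r2<-Add2 // r0:9,r1:Add1,r2:Add2,r3:7,r4:54
cycle 8: - // r0:9,r1:Add1,r2:Add2,r3:7,r4:54
cycle 9: - // r0:9,r1:Add1,r2:Add2,r3:7,r4:54
cycle 10: CDB Add1=-2 // r0:9,r1:-2,r2:Add2,r3:7,r4:54
cycle 11: - // r0:9,r1:-2,r2:Add2,r3:7,r4:54
cycle 12: - // r0:9,r1:-2,r2:Add2,r3:7,r4:54
cycle 13: CDB Add3=7 // r0:9,r1:-2,r2:Add2,r3:7,r4:54
cycle 14: CDB Mul1=-18 // r0:9,r1:-2,r2:Add2,r3:7,r4:54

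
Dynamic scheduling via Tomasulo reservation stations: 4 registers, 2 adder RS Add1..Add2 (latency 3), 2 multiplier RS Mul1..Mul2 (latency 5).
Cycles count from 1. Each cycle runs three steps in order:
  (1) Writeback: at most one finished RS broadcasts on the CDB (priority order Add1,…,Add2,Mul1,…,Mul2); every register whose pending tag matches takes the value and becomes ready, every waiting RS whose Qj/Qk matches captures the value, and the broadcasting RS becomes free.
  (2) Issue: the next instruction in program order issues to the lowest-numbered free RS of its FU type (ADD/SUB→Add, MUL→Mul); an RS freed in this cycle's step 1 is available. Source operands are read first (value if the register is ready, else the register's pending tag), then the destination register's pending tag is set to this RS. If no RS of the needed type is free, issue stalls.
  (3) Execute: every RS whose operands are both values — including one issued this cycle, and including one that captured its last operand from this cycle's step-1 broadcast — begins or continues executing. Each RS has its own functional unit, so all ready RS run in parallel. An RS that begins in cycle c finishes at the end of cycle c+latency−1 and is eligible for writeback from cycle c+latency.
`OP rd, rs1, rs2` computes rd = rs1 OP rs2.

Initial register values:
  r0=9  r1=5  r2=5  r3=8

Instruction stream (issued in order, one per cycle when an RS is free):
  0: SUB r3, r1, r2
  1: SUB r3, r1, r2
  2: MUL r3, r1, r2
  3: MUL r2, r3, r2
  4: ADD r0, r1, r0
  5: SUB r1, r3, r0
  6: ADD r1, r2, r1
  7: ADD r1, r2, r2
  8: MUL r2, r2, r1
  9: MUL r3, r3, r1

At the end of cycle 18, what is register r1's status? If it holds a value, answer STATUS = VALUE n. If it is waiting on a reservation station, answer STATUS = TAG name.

  c1: issue SUB r3<-Add1  regs: r0:9,r1:5,r2:5,r3:Add1
  c2: issue SUB r3<-Add2  regs: r0:9,r1:5,r2:5,r3:Add2
  c3: issue MUL r3<-Mul1  regs: r0:9,r1:5,r2:5,r3:Mul1
  c4: CDB Add1=0; issue MUL r2<-Mul2  regs: r0:9,r1:5,r2:Mul2,r3:Mul1
  c5: CDB Add2=0; issue ADD r0<-Add1  regs: r0:Add1,r1:5,r2:Mul2,r3:Mul1
  c6: issue SUB r1<-Add2  regs: r0:Add1,r1:Add2,r2:Mul2,r3:Mul1
  c7: stall  regs: r0:Add1,r1:Add2,r2:Mul2,r3:Mul1
  c8: CDB Add1=14; issue ADD r1<-Add1  regs: r0:14,r1:Add1,r2:Mul2,r3:Mul1
  c9: CDB Mul1=25; stall  regs: r0:14,r1:Add1,r2:Mul2,r3:25
  c10: stall  regs: r0:14,r1:Add1,r2:Mul2,r3:25
  c11: stall  regs: r0:14,r1:Add1,r2:Mul2,r3:25
  c12: CDB Add2=11; issue ADD r1<-Add2  regs: r0:14,r1:Add2,r2:Mul2,r3:25
  c13: issue MUL r2<-Mul1  regs: r0:14,r1:Add2,r2:Mul1,r3:25
  c14: CDB Mul2=125; issue MUL r3<-Mul2  regs: r0:14,r1:Add2,r2:Mul1,r3:Mul2
  c15: -  regs: r0:14,r1:Add2,r2:Mul1,r3:Mul2
  c16: -  regs: r0:14,r1:Add2,r2:Mul1,r3:Mul2
  c17: CDB Add1=136  regs: r0:14,r1:Add2,r2:Mul1,r3:Mul2
  c18: CDB Add2=250  regs: r0:14,r1:250,r2:Mul1,r3:Mul2

STATUS = VALUE 250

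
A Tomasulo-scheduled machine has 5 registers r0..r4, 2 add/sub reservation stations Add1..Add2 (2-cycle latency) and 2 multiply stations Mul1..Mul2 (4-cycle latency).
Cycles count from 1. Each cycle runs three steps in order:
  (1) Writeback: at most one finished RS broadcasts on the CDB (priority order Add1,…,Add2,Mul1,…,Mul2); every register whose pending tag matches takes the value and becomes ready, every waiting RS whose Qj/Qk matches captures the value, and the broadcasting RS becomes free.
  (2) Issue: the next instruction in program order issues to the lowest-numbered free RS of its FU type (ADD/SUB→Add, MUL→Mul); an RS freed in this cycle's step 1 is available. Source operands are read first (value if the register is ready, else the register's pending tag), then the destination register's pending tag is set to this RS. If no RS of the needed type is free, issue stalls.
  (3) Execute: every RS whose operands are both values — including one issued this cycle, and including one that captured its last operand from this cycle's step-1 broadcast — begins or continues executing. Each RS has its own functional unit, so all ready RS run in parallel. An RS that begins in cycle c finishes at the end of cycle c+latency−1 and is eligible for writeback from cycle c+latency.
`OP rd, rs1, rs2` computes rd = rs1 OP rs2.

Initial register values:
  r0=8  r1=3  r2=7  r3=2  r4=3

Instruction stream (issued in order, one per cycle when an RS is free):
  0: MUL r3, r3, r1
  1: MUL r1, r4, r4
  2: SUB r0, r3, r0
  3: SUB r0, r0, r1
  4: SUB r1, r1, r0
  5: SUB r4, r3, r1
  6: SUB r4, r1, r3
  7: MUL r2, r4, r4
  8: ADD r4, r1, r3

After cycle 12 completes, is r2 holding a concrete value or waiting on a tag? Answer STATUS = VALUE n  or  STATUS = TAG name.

STATUS = TAG Mul1

c1: issue MUL r3<-Mul1 | r0:8,r1:3,r2:7,r3:Mul1,r4:3
c2: issue MUL r1<-Mul2 | r0:8,r1:Mul2,r2:7,r3:Mul1,r4:3
c3: issue SUB r0<-Add1 | r0:Add1,r1:Mul2,r2:7,r3:Mul1,r4:3
c4: issue SUB r0<-Add2 | r0:Add2,r1:Mul2,r2:7,r3:Mul1,r4:3
c5: CDB Mul1=6; stall | r0:Add2,r1:Mul2,r2:7,r3:6,r4:3
c6: CDB Mul2=9; stall | r0:Add2,r1:9,r2:7,r3:6,r4:3
c7: CDB Add1=-2; issue SUB r1<-Add1 | r0:Add2,r1:Add1,r2:7,r3:6,r4:3
c8: stall | r0:Add2,r1:Add1,r2:7,r3:6,r4:3
c9: CDB Add2=-11; issue SUB r4<-Add2 | r0:-11,r1:Add1,r2:7,r3:6,r4:Add2
c10: stall | r0:-11,r1:Add1,r2:7,r3:6,r4:Add2
c11: CDB Add1=20; issue SUB r4<-Add1 | r0:-11,r1:20,r2:7,r3:6,r4:Add1
c12: issue MUL r2<-Mul1 | r0:-11,r1:20,r2:Mul1,r3:6,r4:Add1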